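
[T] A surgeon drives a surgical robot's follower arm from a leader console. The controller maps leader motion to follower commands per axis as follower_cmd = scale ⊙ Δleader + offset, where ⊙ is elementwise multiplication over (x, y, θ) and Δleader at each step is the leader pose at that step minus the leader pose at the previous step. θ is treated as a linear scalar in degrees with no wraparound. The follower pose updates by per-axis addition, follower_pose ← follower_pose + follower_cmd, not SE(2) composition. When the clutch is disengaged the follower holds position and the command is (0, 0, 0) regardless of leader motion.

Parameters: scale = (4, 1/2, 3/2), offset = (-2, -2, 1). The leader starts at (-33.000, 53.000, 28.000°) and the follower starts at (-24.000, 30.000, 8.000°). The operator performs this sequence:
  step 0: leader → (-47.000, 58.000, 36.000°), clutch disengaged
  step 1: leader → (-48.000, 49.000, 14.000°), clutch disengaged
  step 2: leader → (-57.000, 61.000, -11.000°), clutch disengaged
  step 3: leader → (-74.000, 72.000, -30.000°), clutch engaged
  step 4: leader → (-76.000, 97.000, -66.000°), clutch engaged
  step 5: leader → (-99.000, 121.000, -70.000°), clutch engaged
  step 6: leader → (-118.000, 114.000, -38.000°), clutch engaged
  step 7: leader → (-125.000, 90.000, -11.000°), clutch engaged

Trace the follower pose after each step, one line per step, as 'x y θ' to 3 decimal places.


step 0: Δleader=(-14.000, 5.000, 8.000°), disengaged; cmd=(0,0,0) → follower holds at (-24.000, 30.000, 8.000°)
step 1: Δleader=(-1.000, -9.000, -22.000°), disengaged; cmd=(0,0,0) → follower holds at (-24.000, 30.000, 8.000°)
step 2: Δleader=(-9.000, 12.000, -25.000°), disengaged; cmd=(0,0,0) → follower holds at (-24.000, 30.000, 8.000°)
step 3: Δleader=(-17.000, 11.000, -19.000°), engaged; cmd=(-70.000, 3.500, -27.500°) → follower=(-94.000, 33.500, -19.500°)
step 4: Δleader=(-2.000, 25.000, -36.000°), engaged; cmd=(-10.000, 10.500, -53.000°) → follower=(-104.000, 44.000, -72.500°)
step 5: Δleader=(-23.000, 24.000, -4.000°), engaged; cmd=(-94.000, 10.000, -5.000°) → follower=(-198.000, 54.000, -77.500°)
step 6: Δleader=(-19.000, -7.000, 32.000°), engaged; cmd=(-78.000, -5.500, 49.000°) → follower=(-276.000, 48.500, -28.500°)
step 7: Δleader=(-7.000, -24.000, 27.000°), engaged; cmd=(-30.000, -14.000, 41.500°) → follower=(-306.000, 34.500, 13.000°)

-24.000 30.000 8.000
-24.000 30.000 8.000
-24.000 30.000 8.000
-94.000 33.500 -19.500
-104.000 44.000 -72.500
-198.000 54.000 -77.500
-276.000 48.500 -28.500
-306.000 34.500 13.000


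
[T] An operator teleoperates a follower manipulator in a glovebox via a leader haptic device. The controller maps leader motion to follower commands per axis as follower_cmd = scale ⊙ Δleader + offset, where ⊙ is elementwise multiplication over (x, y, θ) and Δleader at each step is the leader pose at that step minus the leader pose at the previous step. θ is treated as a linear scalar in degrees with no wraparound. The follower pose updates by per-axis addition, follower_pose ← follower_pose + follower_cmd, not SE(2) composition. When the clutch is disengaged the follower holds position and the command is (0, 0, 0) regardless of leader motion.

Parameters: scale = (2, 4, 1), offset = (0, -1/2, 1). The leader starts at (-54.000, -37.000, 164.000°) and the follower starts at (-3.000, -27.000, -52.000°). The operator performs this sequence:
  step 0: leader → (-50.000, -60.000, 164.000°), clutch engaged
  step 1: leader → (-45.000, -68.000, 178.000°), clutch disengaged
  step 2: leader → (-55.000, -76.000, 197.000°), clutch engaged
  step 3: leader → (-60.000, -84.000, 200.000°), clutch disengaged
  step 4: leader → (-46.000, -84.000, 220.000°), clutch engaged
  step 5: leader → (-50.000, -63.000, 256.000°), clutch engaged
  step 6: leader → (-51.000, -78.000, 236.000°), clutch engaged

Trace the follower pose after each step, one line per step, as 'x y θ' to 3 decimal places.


5.000 -119.500 -51.000
5.000 -119.500 -51.000
-15.000 -152.000 -31.000
-15.000 -152.000 -31.000
13.000 -152.500 -10.000
5.000 -69.000 27.000
3.000 -129.500 8.000

step 0: Δleader=(4.000, -23.000, 0.000°), engaged; cmd=(8.000, -92.500, 1.000°) → follower=(5.000, -119.500, -51.000°)
step 1: Δleader=(5.000, -8.000, 14.000°), disengaged; cmd=(0,0,0) → follower holds at (5.000, -119.500, -51.000°)
step 2: Δleader=(-10.000, -8.000, 19.000°), engaged; cmd=(-20.000, -32.500, 20.000°) → follower=(-15.000, -152.000, -31.000°)
step 3: Δleader=(-5.000, -8.000, 3.000°), disengaged; cmd=(0,0,0) → follower holds at (-15.000, -152.000, -31.000°)
step 4: Δleader=(14.000, 0.000, 20.000°), engaged; cmd=(28.000, -0.500, 21.000°) → follower=(13.000, -152.500, -10.000°)
step 5: Δleader=(-4.000, 21.000, 36.000°), engaged; cmd=(-8.000, 83.500, 37.000°) → follower=(5.000, -69.000, 27.000°)
step 6: Δleader=(-1.000, -15.000, -20.000°), engaged; cmd=(-2.000, -60.500, -19.000°) → follower=(3.000, -129.500, 8.000°)


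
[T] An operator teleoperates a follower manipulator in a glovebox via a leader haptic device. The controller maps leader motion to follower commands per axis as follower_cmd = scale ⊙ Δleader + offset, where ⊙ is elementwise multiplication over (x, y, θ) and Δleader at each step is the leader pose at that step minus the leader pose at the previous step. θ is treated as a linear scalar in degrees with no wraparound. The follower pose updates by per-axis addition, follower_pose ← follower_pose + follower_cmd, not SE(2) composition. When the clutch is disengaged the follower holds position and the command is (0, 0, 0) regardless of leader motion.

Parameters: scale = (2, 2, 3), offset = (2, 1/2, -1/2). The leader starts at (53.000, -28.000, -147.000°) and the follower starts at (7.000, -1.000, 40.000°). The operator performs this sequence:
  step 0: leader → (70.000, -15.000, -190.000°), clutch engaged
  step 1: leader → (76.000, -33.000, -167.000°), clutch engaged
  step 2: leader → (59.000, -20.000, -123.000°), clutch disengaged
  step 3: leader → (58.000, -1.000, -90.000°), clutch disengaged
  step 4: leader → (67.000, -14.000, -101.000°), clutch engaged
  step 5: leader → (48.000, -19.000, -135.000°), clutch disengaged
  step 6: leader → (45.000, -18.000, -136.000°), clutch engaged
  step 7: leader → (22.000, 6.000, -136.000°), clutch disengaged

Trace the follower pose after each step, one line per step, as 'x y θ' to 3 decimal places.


43.000 25.500 -89.500
57.000 -10.000 -21.000
57.000 -10.000 -21.000
57.000 -10.000 -21.000
77.000 -35.500 -54.500
77.000 -35.500 -54.500
73.000 -33.000 -58.000
73.000 -33.000 -58.000

step 0: Δleader=(17.000, 13.000, -43.000°), engaged; cmd=(36.000, 26.500, -129.500°) → follower=(43.000, 25.500, -89.500°)
step 1: Δleader=(6.000, -18.000, 23.000°), engaged; cmd=(14.000, -35.500, 68.500°) → follower=(57.000, -10.000, -21.000°)
step 2: Δleader=(-17.000, 13.000, 44.000°), disengaged; cmd=(0,0,0) → follower holds at (57.000, -10.000, -21.000°)
step 3: Δleader=(-1.000, 19.000, 33.000°), disengaged; cmd=(0,0,0) → follower holds at (57.000, -10.000, -21.000°)
step 4: Δleader=(9.000, -13.000, -11.000°), engaged; cmd=(20.000, -25.500, -33.500°) → follower=(77.000, -35.500, -54.500°)
step 5: Δleader=(-19.000, -5.000, -34.000°), disengaged; cmd=(0,0,0) → follower holds at (77.000, -35.500, -54.500°)
step 6: Δleader=(-3.000, 1.000, -1.000°), engaged; cmd=(-4.000, 2.500, -3.500°) → follower=(73.000, -33.000, -58.000°)
step 7: Δleader=(-23.000, 24.000, 0.000°), disengaged; cmd=(0,0,0) → follower holds at (73.000, -33.000, -58.000°)


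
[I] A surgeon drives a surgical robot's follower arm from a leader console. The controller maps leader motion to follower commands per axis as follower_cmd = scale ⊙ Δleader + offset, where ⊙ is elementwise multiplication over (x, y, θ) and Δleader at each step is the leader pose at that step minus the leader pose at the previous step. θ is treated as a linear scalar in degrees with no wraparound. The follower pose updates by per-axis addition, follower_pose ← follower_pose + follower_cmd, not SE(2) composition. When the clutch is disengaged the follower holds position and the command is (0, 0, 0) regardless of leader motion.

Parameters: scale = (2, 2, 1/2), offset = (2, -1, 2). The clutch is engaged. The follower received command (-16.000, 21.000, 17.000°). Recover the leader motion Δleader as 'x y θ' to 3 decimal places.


-9.000 11.000 30.000

axis x: (-16.000 − 2) / (2) = -9.000
axis y: (21.000 − -1) / (2) = 11.000
axis θ: (17.000 − 2) / (1/2) = 30.000


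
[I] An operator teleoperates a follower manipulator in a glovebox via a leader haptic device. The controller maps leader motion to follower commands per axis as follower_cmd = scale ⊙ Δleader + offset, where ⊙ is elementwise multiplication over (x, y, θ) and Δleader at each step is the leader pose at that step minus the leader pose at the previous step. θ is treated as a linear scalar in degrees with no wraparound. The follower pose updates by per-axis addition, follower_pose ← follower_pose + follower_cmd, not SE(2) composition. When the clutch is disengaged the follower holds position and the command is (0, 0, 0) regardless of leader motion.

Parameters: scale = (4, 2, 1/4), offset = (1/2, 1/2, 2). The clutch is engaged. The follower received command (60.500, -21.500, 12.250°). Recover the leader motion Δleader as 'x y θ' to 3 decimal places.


15.000 -11.000 41.000

axis x: (60.500 − 1/2) / (4) = 15.000
axis y: (-21.500 − 1/2) / (2) = -11.000
axis θ: (12.250 − 2) / (1/4) = 41.000


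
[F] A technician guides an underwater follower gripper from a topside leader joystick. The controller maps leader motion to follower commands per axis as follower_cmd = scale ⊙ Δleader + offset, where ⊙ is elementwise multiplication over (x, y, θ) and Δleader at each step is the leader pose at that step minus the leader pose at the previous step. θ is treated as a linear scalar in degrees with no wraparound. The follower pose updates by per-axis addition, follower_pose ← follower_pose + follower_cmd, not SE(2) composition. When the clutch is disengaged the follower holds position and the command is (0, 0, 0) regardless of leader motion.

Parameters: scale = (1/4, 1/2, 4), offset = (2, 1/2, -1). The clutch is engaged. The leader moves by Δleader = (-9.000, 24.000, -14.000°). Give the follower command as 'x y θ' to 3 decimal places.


-0.250 12.500 -57.000

axis x: 1/4·-9.000 + 2 = -0.250
axis y: 1/2·24.000 + 1/2 = 12.500
axis θ: 4·-14.000 + -1 = -57.000


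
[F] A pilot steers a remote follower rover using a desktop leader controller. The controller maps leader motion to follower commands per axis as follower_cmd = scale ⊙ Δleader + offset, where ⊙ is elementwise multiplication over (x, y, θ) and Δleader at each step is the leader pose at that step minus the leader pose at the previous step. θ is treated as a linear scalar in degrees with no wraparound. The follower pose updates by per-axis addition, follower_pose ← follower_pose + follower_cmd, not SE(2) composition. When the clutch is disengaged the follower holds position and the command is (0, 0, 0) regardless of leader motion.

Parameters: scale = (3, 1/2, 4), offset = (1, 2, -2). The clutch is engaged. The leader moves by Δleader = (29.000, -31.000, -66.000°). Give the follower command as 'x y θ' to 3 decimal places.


88.000 -13.500 -266.000

axis x: 3·29.000 + 1 = 88.000
axis y: 1/2·-31.000 + 2 = -13.500
axis θ: 4·-66.000 + -2 = -266.000


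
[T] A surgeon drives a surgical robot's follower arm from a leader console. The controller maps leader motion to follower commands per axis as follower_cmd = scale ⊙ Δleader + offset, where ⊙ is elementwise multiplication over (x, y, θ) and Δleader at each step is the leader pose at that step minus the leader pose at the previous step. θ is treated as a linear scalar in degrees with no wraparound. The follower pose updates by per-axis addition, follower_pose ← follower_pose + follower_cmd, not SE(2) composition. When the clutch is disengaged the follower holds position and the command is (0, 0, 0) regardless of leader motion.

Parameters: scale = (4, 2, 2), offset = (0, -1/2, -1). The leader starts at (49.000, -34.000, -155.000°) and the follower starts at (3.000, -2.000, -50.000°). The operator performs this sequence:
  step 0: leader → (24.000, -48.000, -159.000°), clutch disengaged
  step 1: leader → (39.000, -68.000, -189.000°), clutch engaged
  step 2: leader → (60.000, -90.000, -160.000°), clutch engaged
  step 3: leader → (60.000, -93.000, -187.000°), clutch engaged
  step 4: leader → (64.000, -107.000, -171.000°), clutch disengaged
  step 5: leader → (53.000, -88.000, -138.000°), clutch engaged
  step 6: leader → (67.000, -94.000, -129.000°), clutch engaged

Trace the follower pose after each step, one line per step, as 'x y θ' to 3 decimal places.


step 0: Δleader=(-25.000, -14.000, -4.000°), disengaged; cmd=(0,0,0) → follower holds at (3.000, -2.000, -50.000°)
step 1: Δleader=(15.000, -20.000, -30.000°), engaged; cmd=(60.000, -40.500, -61.000°) → follower=(63.000, -42.500, -111.000°)
step 2: Δleader=(21.000, -22.000, 29.000°), engaged; cmd=(84.000, -44.500, 57.000°) → follower=(147.000, -87.000, -54.000°)
step 3: Δleader=(0.000, -3.000, -27.000°), engaged; cmd=(0.000, -6.500, -55.000°) → follower=(147.000, -93.500, -109.000°)
step 4: Δleader=(4.000, -14.000, 16.000°), disengaged; cmd=(0,0,0) → follower holds at (147.000, -93.500, -109.000°)
step 5: Δleader=(-11.000, 19.000, 33.000°), engaged; cmd=(-44.000, 37.500, 65.000°) → follower=(103.000, -56.000, -44.000°)
step 6: Δleader=(14.000, -6.000, 9.000°), engaged; cmd=(56.000, -12.500, 17.000°) → follower=(159.000, -68.500, -27.000°)

3.000 -2.000 -50.000
63.000 -42.500 -111.000
147.000 -87.000 -54.000
147.000 -93.500 -109.000
147.000 -93.500 -109.000
103.000 -56.000 -44.000
159.000 -68.500 -27.000


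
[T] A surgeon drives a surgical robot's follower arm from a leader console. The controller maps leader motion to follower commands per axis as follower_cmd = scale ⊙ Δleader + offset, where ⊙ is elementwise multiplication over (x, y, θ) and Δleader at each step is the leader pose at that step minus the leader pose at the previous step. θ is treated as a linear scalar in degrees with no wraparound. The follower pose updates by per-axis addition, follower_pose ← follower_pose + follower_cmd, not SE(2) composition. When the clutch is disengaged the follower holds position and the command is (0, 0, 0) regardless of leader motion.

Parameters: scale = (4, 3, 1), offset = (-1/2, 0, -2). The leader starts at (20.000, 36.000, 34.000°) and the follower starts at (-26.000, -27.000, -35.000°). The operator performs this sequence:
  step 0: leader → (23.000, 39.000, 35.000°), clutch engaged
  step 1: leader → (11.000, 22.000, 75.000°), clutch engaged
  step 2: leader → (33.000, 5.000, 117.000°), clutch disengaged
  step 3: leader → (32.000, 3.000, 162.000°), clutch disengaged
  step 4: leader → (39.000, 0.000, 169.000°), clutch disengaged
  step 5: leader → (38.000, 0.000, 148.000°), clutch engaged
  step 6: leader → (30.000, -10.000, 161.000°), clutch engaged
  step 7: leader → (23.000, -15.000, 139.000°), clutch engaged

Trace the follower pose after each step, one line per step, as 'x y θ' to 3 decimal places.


-14.500 -18.000 -36.000
-63.000 -69.000 2.000
-63.000 -69.000 2.000
-63.000 -69.000 2.000
-63.000 -69.000 2.000
-67.500 -69.000 -21.000
-100.000 -99.000 -10.000
-128.500 -114.000 -34.000

step 0: Δleader=(3.000, 3.000, 1.000°), engaged; cmd=(11.500, 9.000, -1.000°) → follower=(-14.500, -18.000, -36.000°)
step 1: Δleader=(-12.000, -17.000, 40.000°), engaged; cmd=(-48.500, -51.000, 38.000°) → follower=(-63.000, -69.000, 2.000°)
step 2: Δleader=(22.000, -17.000, 42.000°), disengaged; cmd=(0,0,0) → follower holds at (-63.000, -69.000, 2.000°)
step 3: Δleader=(-1.000, -2.000, 45.000°), disengaged; cmd=(0,0,0) → follower holds at (-63.000, -69.000, 2.000°)
step 4: Δleader=(7.000, -3.000, 7.000°), disengaged; cmd=(0,0,0) → follower holds at (-63.000, -69.000, 2.000°)
step 5: Δleader=(-1.000, 0.000, -21.000°), engaged; cmd=(-4.500, 0.000, -23.000°) → follower=(-67.500, -69.000, -21.000°)
step 6: Δleader=(-8.000, -10.000, 13.000°), engaged; cmd=(-32.500, -30.000, 11.000°) → follower=(-100.000, -99.000, -10.000°)
step 7: Δleader=(-7.000, -5.000, -22.000°), engaged; cmd=(-28.500, -15.000, -24.000°) → follower=(-128.500, -114.000, -34.000°)


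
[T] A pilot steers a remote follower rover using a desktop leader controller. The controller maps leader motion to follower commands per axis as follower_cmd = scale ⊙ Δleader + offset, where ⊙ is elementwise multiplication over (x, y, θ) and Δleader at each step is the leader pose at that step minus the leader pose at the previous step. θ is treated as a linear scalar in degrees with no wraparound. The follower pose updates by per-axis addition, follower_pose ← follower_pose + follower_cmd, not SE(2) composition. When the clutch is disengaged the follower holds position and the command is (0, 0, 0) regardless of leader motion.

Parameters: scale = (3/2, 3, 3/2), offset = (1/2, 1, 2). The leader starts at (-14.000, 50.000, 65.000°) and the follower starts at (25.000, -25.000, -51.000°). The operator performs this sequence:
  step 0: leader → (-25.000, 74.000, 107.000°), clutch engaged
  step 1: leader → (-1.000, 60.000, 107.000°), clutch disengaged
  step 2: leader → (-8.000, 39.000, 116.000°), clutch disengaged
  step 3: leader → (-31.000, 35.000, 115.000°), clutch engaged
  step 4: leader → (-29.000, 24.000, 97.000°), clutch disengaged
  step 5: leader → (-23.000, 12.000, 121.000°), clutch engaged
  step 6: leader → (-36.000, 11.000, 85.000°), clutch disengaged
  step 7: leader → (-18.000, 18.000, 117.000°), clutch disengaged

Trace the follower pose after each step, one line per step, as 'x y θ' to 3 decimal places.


step 0: Δleader=(-11.000, 24.000, 42.000°), engaged; cmd=(-16.000, 73.000, 65.000°) → follower=(9.000, 48.000, 14.000°)
step 1: Δleader=(24.000, -14.000, 0.000°), disengaged; cmd=(0,0,0) → follower holds at (9.000, 48.000, 14.000°)
step 2: Δleader=(-7.000, -21.000, 9.000°), disengaged; cmd=(0,0,0) → follower holds at (9.000, 48.000, 14.000°)
step 3: Δleader=(-23.000, -4.000, -1.000°), engaged; cmd=(-34.000, -11.000, 0.500°) → follower=(-25.000, 37.000, 14.500°)
step 4: Δleader=(2.000, -11.000, -18.000°), disengaged; cmd=(0,0,0) → follower holds at (-25.000, 37.000, 14.500°)
step 5: Δleader=(6.000, -12.000, 24.000°), engaged; cmd=(9.500, -35.000, 38.000°) → follower=(-15.500, 2.000, 52.500°)
step 6: Δleader=(-13.000, -1.000, -36.000°), disengaged; cmd=(0,0,0) → follower holds at (-15.500, 2.000, 52.500°)
step 7: Δleader=(18.000, 7.000, 32.000°), disengaged; cmd=(0,0,0) → follower holds at (-15.500, 2.000, 52.500°)

9.000 48.000 14.000
9.000 48.000 14.000
9.000 48.000 14.000
-25.000 37.000 14.500
-25.000 37.000 14.500
-15.500 2.000 52.500
-15.500 2.000 52.500
-15.500 2.000 52.500


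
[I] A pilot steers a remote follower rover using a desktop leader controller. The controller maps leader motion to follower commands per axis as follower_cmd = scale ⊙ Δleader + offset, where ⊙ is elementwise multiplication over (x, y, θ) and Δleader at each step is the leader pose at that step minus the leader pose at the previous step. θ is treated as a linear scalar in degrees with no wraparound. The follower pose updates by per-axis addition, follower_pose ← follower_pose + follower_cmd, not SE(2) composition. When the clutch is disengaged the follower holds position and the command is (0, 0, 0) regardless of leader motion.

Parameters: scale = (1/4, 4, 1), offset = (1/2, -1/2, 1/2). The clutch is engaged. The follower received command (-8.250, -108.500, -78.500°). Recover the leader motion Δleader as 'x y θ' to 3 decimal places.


-35.000 -27.000 -79.000

axis x: (-8.250 − 1/2) / (1/4) = -35.000
axis y: (-108.500 − -1/2) / (4) = -27.000
axis θ: (-78.500 − 1/2) / (1) = -79.000


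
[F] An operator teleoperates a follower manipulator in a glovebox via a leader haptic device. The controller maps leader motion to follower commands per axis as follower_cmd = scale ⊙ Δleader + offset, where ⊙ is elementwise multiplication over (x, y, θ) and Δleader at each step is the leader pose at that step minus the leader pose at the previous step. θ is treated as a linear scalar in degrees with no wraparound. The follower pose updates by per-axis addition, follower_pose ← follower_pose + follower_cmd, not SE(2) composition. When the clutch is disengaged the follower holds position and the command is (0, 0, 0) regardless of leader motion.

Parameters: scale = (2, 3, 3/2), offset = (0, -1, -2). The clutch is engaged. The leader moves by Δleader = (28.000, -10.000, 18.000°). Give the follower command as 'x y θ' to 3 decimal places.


axis x: 2·28.000 + 0 = 56.000
axis y: 3·-10.000 + -1 = -31.000
axis θ: 3/2·18.000 + -2 = 25.000

56.000 -31.000 25.000


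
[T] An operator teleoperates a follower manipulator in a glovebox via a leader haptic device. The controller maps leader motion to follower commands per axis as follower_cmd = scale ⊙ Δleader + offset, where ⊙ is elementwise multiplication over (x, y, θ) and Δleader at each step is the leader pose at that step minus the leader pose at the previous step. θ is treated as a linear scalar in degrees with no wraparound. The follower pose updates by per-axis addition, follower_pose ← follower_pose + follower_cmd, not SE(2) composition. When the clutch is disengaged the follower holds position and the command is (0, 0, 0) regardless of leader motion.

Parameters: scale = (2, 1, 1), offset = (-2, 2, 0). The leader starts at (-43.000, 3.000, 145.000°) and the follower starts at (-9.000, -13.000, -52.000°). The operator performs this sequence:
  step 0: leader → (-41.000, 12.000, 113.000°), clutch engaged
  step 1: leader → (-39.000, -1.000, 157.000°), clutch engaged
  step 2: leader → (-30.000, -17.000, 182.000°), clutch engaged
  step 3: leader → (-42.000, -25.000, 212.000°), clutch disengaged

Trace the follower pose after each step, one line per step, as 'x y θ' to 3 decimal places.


-7.000 -2.000 -84.000
-5.000 -13.000 -40.000
11.000 -27.000 -15.000
11.000 -27.000 -15.000

step 0: Δleader=(2.000, 9.000, -32.000°), engaged; cmd=(2.000, 11.000, -32.000°) → follower=(-7.000, -2.000, -84.000°)
step 1: Δleader=(2.000, -13.000, 44.000°), engaged; cmd=(2.000, -11.000, 44.000°) → follower=(-5.000, -13.000, -40.000°)
step 2: Δleader=(9.000, -16.000, 25.000°), engaged; cmd=(16.000, -14.000, 25.000°) → follower=(11.000, -27.000, -15.000°)
step 3: Δleader=(-12.000, -8.000, 30.000°), disengaged; cmd=(0,0,0) → follower holds at (11.000, -27.000, -15.000°)


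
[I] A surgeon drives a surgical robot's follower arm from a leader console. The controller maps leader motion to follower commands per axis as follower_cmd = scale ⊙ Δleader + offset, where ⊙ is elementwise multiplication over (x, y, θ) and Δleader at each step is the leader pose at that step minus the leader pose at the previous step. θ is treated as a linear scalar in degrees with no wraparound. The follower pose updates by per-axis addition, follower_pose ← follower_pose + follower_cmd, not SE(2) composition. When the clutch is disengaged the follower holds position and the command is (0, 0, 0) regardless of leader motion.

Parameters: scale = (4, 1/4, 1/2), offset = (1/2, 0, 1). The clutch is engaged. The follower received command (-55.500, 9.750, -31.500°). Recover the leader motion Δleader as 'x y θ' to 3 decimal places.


-14.000 39.000 -65.000

axis x: (-55.500 − 1/2) / (4) = -14.000
axis y: (9.750 − 0) / (1/4) = 39.000
axis θ: (-31.500 − 1) / (1/2) = -65.000


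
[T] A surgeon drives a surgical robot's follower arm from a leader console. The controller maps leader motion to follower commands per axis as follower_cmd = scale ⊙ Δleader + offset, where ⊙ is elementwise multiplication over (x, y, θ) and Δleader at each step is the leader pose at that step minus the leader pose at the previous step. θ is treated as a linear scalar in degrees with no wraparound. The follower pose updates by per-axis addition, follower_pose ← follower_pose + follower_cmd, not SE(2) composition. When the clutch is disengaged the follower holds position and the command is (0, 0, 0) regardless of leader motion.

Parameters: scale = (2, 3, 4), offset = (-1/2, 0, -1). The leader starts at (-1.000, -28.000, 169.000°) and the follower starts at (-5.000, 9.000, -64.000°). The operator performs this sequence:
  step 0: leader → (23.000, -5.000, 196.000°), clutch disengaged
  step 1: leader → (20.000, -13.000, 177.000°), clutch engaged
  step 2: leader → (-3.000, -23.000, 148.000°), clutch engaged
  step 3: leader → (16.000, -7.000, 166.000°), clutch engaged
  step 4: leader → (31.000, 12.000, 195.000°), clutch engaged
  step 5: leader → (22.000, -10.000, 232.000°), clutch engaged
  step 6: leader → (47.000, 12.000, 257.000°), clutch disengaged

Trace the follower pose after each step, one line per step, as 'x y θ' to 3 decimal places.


step 0: Δleader=(24.000, 23.000, 27.000°), disengaged; cmd=(0,0,0) → follower holds at (-5.000, 9.000, -64.000°)
step 1: Δleader=(-3.000, -8.000, -19.000°), engaged; cmd=(-6.500, -24.000, -77.000°) → follower=(-11.500, -15.000, -141.000°)
step 2: Δleader=(-23.000, -10.000, -29.000°), engaged; cmd=(-46.500, -30.000, -117.000°) → follower=(-58.000, -45.000, -258.000°)
step 3: Δleader=(19.000, 16.000, 18.000°), engaged; cmd=(37.500, 48.000, 71.000°) → follower=(-20.500, 3.000, -187.000°)
step 4: Δleader=(15.000, 19.000, 29.000°), engaged; cmd=(29.500, 57.000, 115.000°) → follower=(9.000, 60.000, -72.000°)
step 5: Δleader=(-9.000, -22.000, 37.000°), engaged; cmd=(-18.500, -66.000, 147.000°) → follower=(-9.500, -6.000, 75.000°)
step 6: Δleader=(25.000, 22.000, 25.000°), disengaged; cmd=(0,0,0) → follower holds at (-9.500, -6.000, 75.000°)

-5.000 9.000 -64.000
-11.500 -15.000 -141.000
-58.000 -45.000 -258.000
-20.500 3.000 -187.000
9.000 60.000 -72.000
-9.500 -6.000 75.000
-9.500 -6.000 75.000


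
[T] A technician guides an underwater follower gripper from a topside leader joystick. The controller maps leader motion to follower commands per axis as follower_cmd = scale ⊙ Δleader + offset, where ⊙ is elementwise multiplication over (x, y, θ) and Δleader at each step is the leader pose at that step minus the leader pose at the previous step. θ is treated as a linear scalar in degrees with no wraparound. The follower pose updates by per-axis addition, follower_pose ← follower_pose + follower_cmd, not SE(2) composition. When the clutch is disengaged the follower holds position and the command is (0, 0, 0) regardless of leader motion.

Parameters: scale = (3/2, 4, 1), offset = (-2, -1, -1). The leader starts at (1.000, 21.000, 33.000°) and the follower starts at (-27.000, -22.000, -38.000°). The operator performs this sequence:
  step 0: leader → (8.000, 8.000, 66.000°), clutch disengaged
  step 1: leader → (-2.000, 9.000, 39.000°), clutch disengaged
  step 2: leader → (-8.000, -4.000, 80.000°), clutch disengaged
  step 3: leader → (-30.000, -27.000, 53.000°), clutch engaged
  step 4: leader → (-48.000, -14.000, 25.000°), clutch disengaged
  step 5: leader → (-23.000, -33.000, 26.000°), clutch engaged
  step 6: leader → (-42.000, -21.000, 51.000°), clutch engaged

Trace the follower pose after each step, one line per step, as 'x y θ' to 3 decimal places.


-27.000 -22.000 -38.000
-27.000 -22.000 -38.000
-27.000 -22.000 -38.000
-62.000 -115.000 -66.000
-62.000 -115.000 -66.000
-26.500 -192.000 -66.000
-57.000 -145.000 -42.000

step 0: Δleader=(7.000, -13.000, 33.000°), disengaged; cmd=(0,0,0) → follower holds at (-27.000, -22.000, -38.000°)
step 1: Δleader=(-10.000, 1.000, -27.000°), disengaged; cmd=(0,0,0) → follower holds at (-27.000, -22.000, -38.000°)
step 2: Δleader=(-6.000, -13.000, 41.000°), disengaged; cmd=(0,0,0) → follower holds at (-27.000, -22.000, -38.000°)
step 3: Δleader=(-22.000, -23.000, -27.000°), engaged; cmd=(-35.000, -93.000, -28.000°) → follower=(-62.000, -115.000, -66.000°)
step 4: Δleader=(-18.000, 13.000, -28.000°), disengaged; cmd=(0,0,0) → follower holds at (-62.000, -115.000, -66.000°)
step 5: Δleader=(25.000, -19.000, 1.000°), engaged; cmd=(35.500, -77.000, 0.000°) → follower=(-26.500, -192.000, -66.000°)
step 6: Δleader=(-19.000, 12.000, 25.000°), engaged; cmd=(-30.500, 47.000, 24.000°) → follower=(-57.000, -145.000, -42.000°)


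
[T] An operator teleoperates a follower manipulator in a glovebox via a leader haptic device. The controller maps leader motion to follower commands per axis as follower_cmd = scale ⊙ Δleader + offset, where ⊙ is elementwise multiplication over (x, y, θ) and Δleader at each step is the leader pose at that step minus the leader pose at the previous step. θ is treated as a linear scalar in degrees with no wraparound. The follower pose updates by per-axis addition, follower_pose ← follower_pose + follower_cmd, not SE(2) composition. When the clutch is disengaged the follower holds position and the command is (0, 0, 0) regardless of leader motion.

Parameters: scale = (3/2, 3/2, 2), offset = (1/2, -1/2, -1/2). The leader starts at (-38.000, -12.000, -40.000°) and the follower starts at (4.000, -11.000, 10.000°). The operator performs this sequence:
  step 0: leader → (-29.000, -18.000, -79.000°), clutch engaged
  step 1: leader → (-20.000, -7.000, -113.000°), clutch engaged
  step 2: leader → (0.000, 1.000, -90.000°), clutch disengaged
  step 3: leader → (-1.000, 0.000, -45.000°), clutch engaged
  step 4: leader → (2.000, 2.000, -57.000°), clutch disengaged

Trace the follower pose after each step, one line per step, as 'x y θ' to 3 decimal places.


18.000 -20.500 -68.500
32.000 -4.500 -137.000
32.000 -4.500 -137.000
31.000 -6.500 -47.500
31.000 -6.500 -47.500

step 0: Δleader=(9.000, -6.000, -39.000°), engaged; cmd=(14.000, -9.500, -78.500°) → follower=(18.000, -20.500, -68.500°)
step 1: Δleader=(9.000, 11.000, -34.000°), engaged; cmd=(14.000, 16.000, -68.500°) → follower=(32.000, -4.500, -137.000°)
step 2: Δleader=(20.000, 8.000, 23.000°), disengaged; cmd=(0,0,0) → follower holds at (32.000, -4.500, -137.000°)
step 3: Δleader=(-1.000, -1.000, 45.000°), engaged; cmd=(-1.000, -2.000, 89.500°) → follower=(31.000, -6.500, -47.500°)
step 4: Δleader=(3.000, 2.000, -12.000°), disengaged; cmd=(0,0,0) → follower holds at (31.000, -6.500, -47.500°)


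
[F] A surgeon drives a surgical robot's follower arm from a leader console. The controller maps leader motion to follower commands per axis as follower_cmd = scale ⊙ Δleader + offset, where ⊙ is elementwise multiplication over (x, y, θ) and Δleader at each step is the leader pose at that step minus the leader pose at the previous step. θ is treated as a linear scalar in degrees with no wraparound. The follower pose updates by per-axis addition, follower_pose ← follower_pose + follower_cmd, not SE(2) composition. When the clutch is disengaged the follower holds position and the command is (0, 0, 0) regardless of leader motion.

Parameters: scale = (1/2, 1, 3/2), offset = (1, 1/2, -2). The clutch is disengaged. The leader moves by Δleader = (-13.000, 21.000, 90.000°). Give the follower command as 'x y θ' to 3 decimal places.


0.000 0.000 0.000

clutch disengaged → follower holds; cmd = (0, 0, 0)


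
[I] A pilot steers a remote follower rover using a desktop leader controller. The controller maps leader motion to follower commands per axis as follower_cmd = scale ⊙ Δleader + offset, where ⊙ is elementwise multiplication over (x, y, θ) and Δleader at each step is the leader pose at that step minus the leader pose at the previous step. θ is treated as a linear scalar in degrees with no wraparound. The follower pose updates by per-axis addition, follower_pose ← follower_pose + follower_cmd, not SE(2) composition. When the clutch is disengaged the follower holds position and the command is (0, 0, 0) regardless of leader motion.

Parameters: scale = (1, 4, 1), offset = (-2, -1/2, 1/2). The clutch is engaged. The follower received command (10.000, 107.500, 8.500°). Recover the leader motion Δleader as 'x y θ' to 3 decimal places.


axis x: (10.000 − -2) / (1) = 12.000
axis y: (107.500 − -1/2) / (4) = 27.000
axis θ: (8.500 − 1/2) / (1) = 8.000

12.000 27.000 8.000


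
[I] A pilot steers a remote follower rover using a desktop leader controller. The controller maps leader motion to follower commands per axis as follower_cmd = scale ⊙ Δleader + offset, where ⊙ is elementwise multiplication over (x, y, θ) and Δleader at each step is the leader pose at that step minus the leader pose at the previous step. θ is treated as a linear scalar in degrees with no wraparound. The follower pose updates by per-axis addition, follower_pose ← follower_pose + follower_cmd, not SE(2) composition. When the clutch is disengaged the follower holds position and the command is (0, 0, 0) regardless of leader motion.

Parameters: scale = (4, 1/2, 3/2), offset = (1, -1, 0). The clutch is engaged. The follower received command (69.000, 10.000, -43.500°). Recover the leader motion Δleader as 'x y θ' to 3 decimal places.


17.000 22.000 -29.000

axis x: (69.000 − 1) / (4) = 17.000
axis y: (10.000 − -1) / (1/2) = 22.000
axis θ: (-43.500 − 0) / (3/2) = -29.000


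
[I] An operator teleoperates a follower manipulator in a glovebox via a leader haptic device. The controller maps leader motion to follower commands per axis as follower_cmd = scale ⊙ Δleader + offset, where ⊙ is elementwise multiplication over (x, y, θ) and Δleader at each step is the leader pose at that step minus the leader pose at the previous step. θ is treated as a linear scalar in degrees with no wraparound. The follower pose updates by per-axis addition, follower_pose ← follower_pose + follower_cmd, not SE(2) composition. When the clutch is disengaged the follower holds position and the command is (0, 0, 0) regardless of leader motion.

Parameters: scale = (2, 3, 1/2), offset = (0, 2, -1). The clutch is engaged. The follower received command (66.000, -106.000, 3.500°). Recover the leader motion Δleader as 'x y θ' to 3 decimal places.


axis x: (66.000 − 0) / (2) = 33.000
axis y: (-106.000 − 2) / (3) = -36.000
axis θ: (3.500 − -1) / (1/2) = 9.000

33.000 -36.000 9.000


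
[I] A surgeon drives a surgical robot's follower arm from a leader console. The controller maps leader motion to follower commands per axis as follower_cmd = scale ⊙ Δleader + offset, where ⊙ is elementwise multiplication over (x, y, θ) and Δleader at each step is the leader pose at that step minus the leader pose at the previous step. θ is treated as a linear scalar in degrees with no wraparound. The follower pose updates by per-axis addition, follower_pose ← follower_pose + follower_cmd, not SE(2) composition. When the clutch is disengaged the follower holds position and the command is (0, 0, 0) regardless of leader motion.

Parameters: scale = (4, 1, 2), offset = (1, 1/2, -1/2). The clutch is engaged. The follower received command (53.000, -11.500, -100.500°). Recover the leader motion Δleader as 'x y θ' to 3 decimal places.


13.000 -12.000 -50.000

axis x: (53.000 − 1) / (4) = 13.000
axis y: (-11.500 − 1/2) / (1) = -12.000
axis θ: (-100.500 − -1/2) / (2) = -50.000


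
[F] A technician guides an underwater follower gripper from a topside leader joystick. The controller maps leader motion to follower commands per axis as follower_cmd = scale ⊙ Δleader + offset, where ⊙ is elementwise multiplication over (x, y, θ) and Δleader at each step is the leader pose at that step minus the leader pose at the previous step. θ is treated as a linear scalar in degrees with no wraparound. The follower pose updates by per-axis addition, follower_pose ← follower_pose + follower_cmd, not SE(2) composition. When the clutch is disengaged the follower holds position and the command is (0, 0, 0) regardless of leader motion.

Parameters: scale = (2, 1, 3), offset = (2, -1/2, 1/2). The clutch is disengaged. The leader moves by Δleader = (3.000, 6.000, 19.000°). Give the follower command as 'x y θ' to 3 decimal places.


clutch disengaged → follower holds; cmd = (0, 0, 0)

0.000 0.000 0.000


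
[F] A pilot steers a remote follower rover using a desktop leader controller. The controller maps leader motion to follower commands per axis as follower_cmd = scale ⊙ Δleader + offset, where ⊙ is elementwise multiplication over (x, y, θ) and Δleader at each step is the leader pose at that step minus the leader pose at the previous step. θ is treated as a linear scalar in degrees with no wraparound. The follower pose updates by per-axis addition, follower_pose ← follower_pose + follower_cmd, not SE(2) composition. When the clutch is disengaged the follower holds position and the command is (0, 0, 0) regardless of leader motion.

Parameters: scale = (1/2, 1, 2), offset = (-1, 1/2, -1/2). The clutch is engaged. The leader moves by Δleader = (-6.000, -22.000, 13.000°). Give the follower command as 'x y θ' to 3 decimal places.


-4.000 -21.500 25.500

axis x: 1/2·-6.000 + -1 = -4.000
axis y: 1·-22.000 + 1/2 = -21.500
axis θ: 2·13.000 + -1/2 = 25.500


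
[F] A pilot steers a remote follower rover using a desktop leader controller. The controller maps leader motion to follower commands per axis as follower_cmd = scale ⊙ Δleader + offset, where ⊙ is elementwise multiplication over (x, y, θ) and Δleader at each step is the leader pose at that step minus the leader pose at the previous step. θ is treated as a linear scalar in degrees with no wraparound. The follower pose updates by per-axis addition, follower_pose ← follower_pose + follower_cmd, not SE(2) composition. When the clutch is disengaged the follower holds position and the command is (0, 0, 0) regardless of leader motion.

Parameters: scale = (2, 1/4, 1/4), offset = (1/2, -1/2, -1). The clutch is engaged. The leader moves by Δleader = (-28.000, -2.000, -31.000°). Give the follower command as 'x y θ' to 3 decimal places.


-55.500 -1.000 -8.750

axis x: 2·-28.000 + 1/2 = -55.500
axis y: 1/4·-2.000 + -1/2 = -1.000
axis θ: 1/4·-31.000 + -1 = -8.750


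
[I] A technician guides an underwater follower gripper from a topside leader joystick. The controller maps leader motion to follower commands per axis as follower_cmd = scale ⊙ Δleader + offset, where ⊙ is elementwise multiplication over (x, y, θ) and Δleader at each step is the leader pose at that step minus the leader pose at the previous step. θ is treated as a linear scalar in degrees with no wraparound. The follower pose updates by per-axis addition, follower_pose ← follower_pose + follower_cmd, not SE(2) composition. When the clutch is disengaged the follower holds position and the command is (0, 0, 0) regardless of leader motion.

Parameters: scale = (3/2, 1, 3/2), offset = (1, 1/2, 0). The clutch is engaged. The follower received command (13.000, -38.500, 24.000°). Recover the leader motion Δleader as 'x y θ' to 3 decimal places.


axis x: (13.000 − 1) / (3/2) = 8.000
axis y: (-38.500 − 1/2) / (1) = -39.000
axis θ: (24.000 − 0) / (3/2) = 16.000

8.000 -39.000 16.000


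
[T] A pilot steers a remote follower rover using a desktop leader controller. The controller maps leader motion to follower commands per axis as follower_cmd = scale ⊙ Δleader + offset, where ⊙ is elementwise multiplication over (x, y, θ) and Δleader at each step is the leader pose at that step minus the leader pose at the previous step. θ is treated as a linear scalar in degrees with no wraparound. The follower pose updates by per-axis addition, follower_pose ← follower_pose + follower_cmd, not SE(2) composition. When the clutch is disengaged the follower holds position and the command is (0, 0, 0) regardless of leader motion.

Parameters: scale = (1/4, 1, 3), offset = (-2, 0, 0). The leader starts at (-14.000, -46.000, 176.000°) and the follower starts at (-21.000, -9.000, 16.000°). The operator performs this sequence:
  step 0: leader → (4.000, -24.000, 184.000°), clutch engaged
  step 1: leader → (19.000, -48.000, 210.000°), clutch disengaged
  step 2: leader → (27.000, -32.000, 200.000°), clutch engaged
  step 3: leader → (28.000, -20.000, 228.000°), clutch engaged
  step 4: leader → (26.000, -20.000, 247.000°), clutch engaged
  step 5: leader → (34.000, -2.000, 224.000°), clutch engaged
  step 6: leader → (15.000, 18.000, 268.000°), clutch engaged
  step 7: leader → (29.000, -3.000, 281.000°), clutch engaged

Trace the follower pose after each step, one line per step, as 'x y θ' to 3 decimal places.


step 0: Δleader=(18.000, 22.000, 8.000°), engaged; cmd=(2.500, 22.000, 24.000°) → follower=(-18.500, 13.000, 40.000°)
step 1: Δleader=(15.000, -24.000, 26.000°), disengaged; cmd=(0,0,0) → follower holds at (-18.500, 13.000, 40.000°)
step 2: Δleader=(8.000, 16.000, -10.000°), engaged; cmd=(0.000, 16.000, -30.000°) → follower=(-18.500, 29.000, 10.000°)
step 3: Δleader=(1.000, 12.000, 28.000°), engaged; cmd=(-1.750, 12.000, 84.000°) → follower=(-20.250, 41.000, 94.000°)
step 4: Δleader=(-2.000, 0.000, 19.000°), engaged; cmd=(-2.500, 0.000, 57.000°) → follower=(-22.750, 41.000, 151.000°)
step 5: Δleader=(8.000, 18.000, -23.000°), engaged; cmd=(0.000, 18.000, -69.000°) → follower=(-22.750, 59.000, 82.000°)
step 6: Δleader=(-19.000, 20.000, 44.000°), engaged; cmd=(-6.750, 20.000, 132.000°) → follower=(-29.500, 79.000, 214.000°)
step 7: Δleader=(14.000, -21.000, 13.000°), engaged; cmd=(1.500, -21.000, 39.000°) → follower=(-28.000, 58.000, 253.000°)

-18.500 13.000 40.000
-18.500 13.000 40.000
-18.500 29.000 10.000
-20.250 41.000 94.000
-22.750 41.000 151.000
-22.750 59.000 82.000
-29.500 79.000 214.000
-28.000 58.000 253.000
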